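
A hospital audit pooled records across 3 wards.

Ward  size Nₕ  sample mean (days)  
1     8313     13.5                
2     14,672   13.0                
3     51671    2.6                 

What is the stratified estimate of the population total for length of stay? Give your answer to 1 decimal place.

437306.1

1: 8313·13.5 = 112225.5
2: 14672·13.0 = 190736
3: 51671·2.6 = 134344.6
τ̂ = Σ Nₕx̄ₕ = 437306.1.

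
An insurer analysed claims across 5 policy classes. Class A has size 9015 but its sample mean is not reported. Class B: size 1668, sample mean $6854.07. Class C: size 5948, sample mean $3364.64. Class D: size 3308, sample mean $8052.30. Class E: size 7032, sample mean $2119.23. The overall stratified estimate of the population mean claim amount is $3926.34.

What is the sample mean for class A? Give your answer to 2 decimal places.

Σ Nₕx̄ₕ = N·μ, so 9015·x̄_A = 26971·3926.34 − (1668·6854.07 + 5948·3364.64 + 3308·8052.30 + 7032·2119.23).
= 105897316.14 − 72984901.24 = 32912414.9.
x̄_A = 32912414.9 / 9015 = 3650.8502... → 3650.85.

3650.85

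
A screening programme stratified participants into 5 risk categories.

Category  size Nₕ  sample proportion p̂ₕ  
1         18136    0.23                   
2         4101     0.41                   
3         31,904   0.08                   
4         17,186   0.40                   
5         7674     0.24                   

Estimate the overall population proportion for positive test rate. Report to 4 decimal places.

0.2167

Wₕ = Nₕ/N with N = 79001: 0.2296, 0.0519, 0.4038, 0.2175, 0.0971.
p̂_st = 0.2296·0.23 + 0.0519·0.41 + 0.4038·0.08 + 0.2175·0.40 + 0.0971·0.24 ≈ 0.216721... → 0.2167.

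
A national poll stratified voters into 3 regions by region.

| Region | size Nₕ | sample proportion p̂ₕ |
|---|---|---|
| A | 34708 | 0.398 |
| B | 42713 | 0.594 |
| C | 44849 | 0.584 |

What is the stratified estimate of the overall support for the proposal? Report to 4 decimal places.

0.5347

N = 34708 + 42713 + 44849 = 122270.
Overall proportion = Σ (Nₕ/N)·p̂ₕ.
Σ Nₕp̂ₕ = 13813.784 + 25371.522 + 26191.816 = 65377.122.
65377.122 / 122270 = 0.534695... → 0.5347.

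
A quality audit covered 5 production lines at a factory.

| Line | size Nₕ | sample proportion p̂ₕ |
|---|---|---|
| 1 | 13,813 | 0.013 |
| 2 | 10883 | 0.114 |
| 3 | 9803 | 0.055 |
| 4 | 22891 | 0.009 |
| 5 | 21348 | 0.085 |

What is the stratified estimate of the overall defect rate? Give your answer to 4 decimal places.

N = 13813 + 10883 + 9803 + 22891 + 21348 = 78738.
Overall proportion = Σ (Nₕ/N)·p̂ₕ.
Σ Nₕp̂ₕ = 179.569 + 1240.662 + 539.165 + 206.019 + 1814.58 = 3979.995.
3979.995 / 78738 = 0.050547... → 0.0505.

0.0505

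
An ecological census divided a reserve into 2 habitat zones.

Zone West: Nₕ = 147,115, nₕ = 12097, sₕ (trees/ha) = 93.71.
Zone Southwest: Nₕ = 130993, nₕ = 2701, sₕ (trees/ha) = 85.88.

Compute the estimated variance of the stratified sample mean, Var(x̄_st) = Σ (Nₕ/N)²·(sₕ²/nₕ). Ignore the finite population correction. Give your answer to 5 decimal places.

N = 278108; Wₕ = Nₕ/N.
zone West: (147115/278108)²·93.71²/12097 = 0.20313331
zone Southwest: (130993/278108)²·85.88²/2701 = 0.60579921
Sum = 0.80893252 → 0.80893.

0.80893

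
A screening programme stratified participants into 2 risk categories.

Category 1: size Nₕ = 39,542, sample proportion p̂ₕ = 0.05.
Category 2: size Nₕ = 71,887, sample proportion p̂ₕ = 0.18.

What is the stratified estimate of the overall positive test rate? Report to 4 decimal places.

0.1339

Wₕ = Nₕ/N with N = 111429: 0.3549, 0.6451.
p̂_st = 0.3549·0.05 + 0.6451·0.18 ≈ 0.133868... → 0.1339.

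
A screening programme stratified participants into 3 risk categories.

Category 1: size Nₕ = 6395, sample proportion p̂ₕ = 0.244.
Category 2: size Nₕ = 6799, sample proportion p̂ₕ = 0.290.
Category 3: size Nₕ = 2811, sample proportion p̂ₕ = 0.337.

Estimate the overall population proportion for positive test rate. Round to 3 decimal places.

0.280

N = 6395 + 6799 + 2811 = 16005.
Overall proportion = Σ (Nₕ/N)·p̂ₕ.
Σ Nₕp̂ₕ = 1560.38 + 1971.71 + 947.307 = 4479.397.
4479.397 / 16005 = 0.27987... → 0.280.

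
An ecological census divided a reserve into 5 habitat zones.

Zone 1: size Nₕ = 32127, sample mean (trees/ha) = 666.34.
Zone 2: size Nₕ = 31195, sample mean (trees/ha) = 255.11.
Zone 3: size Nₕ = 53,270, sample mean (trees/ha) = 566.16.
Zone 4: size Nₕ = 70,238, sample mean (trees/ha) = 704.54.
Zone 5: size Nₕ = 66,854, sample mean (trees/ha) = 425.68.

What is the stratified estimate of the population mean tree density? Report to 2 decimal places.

541.89

N = 253684; weights Wₕ = Nₕ/N = (0.1266, 0.1230, 0.2100, 0.2769, 0.2635).
x̄_st = Σ Wₕ·x̄ₕ = 0.1266·666.34 + 0.1230·255.11 + 0.2100·566.16 + 0.2769·704.54 + 0.2635·425.68 ≈ 541.8903...
→ 541.89.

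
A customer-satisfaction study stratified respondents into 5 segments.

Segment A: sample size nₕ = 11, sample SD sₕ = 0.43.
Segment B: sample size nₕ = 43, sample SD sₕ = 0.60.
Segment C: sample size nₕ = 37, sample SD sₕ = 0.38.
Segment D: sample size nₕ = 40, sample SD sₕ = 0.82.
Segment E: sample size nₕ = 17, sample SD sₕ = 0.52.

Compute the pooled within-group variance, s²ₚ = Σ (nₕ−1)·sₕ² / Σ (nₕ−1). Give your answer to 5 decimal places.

Degrees of freedom: 10 + 42 + 36 + 39 + 16 = 143.
Σ(nₕ−1)sₕ² = 10·0.1849 + 42·0.36 + 36·0.1444 + 39·0.6724 + 16·0.2704 = 52.7174.
s²ₚ = 52.7174 / 143 = 0.3686531... → 0.36865.

0.36865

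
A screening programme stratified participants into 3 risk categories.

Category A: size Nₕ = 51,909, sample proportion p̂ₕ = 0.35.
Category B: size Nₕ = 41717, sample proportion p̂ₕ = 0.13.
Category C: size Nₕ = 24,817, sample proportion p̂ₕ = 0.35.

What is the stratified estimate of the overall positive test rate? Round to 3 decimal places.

0.273

Wₕ = Nₕ/N with N = 118443: 0.4383, 0.3522, 0.2095.
p̂_st = 0.4383·0.35 + 0.3522·0.13 + 0.2095·0.35 ≈ 0.27251... → 0.273.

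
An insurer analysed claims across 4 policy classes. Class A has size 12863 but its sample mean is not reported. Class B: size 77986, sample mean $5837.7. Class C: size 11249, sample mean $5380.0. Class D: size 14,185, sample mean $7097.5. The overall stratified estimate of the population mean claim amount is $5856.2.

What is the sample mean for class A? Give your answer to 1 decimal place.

N = 12863 + 77986 + 11249 + 14185 = 116283.
Overall total = μ·N = 5856.2·116283 = 680976504.6.
Subtract the known strata: 77986·5837.7 + 11249·5380.0 + 14185·7097.5 = 616456529.7.
Remaining total for class A: 680976504.6 − 616456529.7 = 64519974.9.
Divide by its size: 64519974.9 / 12863 = 5015.935... → 5015.9.

5015.9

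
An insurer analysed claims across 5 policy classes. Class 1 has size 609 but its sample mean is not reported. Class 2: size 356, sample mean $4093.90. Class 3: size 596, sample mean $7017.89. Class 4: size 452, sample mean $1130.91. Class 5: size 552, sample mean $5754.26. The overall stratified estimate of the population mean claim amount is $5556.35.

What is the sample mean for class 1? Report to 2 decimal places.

8086.08

Σ Nₕx̄ₕ = N·μ, so 609·x̄_1 = 2565·5556.35 − (356·4093.90 + 596·7017.89 + 452·1130.91 + 552·5754.26).
= 14252037.75 − 9327613.68 = 4924424.07.
x̄_1 = 4924424.07 / 609 = 8086.0822... → 8086.08.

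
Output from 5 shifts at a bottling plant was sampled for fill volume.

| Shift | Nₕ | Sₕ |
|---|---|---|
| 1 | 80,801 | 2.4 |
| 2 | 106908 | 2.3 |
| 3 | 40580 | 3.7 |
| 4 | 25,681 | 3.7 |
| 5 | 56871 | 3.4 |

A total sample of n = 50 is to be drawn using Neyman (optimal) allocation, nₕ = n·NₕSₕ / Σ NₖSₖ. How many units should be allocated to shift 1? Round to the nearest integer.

11

1: NₕSₕ = 80801·2.4 = 193922.4
2: NₕSₕ = 106908·2.3 = 245888.4
3: NₕSₕ = 40580·3.7 = 150146
4: NₕSₕ = 25681·3.7 = 95019.7
5: NₕSₕ = 56871·3.4 = 193361.4
Σ NₕSₕ = 878337.9.
n_1 = 50·193922.4/878337.9 = 11.039... → 11.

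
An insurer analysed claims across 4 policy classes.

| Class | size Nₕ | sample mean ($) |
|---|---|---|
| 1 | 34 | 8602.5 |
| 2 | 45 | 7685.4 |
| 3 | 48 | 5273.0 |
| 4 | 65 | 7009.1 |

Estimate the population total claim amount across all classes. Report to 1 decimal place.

Population total = Σ Nₕ·x̄ₕ (each stratum's size times its mean).
34·8602.5 + 45·7685.4 + 48·5273.0 + 65·7009.1 = 292485 + 345843 + 253104 + 455591.5 = 1347023.5.

1347023.5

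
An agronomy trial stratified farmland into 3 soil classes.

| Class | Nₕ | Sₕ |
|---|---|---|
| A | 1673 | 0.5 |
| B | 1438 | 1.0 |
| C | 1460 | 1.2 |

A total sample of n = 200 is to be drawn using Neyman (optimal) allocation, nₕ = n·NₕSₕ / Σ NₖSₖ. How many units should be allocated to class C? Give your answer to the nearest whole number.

87

A: NₕSₕ = 1673·0.5 = 836.5
B: NₕSₕ = 1438·1.0 = 1438
C: NₕSₕ = 1460·1.2 = 1752
Σ NₕSₕ = 4026.5.
n_C = 200·1752/4026.5 = 87.023... → 87.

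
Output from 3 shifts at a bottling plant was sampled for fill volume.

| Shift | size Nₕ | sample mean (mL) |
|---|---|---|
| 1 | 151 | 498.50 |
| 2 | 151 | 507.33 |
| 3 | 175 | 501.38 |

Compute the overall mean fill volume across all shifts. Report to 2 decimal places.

N = 477; weights Wₕ = Nₕ/N = (0.3166, 0.3166, 0.3669).
x̄_st = Σ Wₕ·x̄ₕ = 0.3166·498.50 + 0.3166·507.33 + 0.3669·501.38 ≈ 502.3518...
→ 502.35.

502.35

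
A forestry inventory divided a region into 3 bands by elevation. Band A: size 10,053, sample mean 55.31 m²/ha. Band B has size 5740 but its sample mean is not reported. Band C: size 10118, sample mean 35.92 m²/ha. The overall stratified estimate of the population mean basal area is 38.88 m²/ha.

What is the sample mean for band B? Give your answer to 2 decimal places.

15.32

Σ Nₕx̄ₕ = N·μ, so 5740·x̄_B = 25911·38.88 − (10053·55.31 + 10118·35.92).
= 1007419.68 − 919469.99 = 87949.69.
x̄_B = 87949.69 / 5740 = 15.3222... → 15.32.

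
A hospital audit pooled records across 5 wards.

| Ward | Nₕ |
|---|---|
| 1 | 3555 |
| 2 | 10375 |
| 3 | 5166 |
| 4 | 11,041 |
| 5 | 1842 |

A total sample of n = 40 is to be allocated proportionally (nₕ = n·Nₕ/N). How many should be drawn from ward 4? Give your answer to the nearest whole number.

14

Share of ward 4 = 11041/31979 = 0.34526.
Allocate 40 × 0.34526 = 13.810... → 14.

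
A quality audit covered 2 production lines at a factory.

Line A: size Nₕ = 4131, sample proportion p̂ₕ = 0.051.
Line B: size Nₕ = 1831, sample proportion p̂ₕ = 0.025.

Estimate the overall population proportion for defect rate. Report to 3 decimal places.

N = 4131 + 1831 = 5962.
Overall proportion = Σ (Nₕ/N)·p̂ₕ.
Σ Nₕp̂ₕ = 210.681 + 45.775 = 256.456.
256.456 / 5962 = 0.04302... → 0.043.

0.043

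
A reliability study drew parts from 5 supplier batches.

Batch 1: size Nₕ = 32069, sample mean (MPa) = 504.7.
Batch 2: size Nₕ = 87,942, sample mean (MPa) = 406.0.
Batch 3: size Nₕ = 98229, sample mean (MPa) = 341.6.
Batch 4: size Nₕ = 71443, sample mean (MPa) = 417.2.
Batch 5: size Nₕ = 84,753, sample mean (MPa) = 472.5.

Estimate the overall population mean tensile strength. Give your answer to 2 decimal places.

414.75

N = 32069 + 87942 + 98229 + 71443 + 84753 = 374436.
Weight each subgroup mean by Nₕ/N and sum.
Σ Nₕx̄ₕ = 32069·504.7 + 87942·406.0 + 98229·341.6 + 71443·417.2 + 84753·472.5 = 16185224.3 + 35704452 + 33555026.4 + 29806019.6 + 40045792.5 = 155296514.8.
Divide by N: 155296514.8 / 374436 = 414.7478... → 414.75.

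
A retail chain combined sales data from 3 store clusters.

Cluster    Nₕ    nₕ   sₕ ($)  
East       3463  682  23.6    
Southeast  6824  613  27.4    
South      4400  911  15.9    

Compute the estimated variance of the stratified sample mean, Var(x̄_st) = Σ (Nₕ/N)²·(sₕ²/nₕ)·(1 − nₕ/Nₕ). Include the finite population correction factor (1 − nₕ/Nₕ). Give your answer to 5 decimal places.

N = 14687. Term for each stratum: Wₕ²sₕ²/nₕ·(1−nₕ/Nₕ).
Var(x̄_st) = 0.03646086 + 0.24064398 + 0.01974983 = 0.29685467 → 0.29685.

0.29685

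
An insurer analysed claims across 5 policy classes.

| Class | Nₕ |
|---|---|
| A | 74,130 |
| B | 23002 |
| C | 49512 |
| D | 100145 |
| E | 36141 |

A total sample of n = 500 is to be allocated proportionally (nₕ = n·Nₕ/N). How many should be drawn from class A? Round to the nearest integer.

Share of class A = 74130/282930 = 0.26201.
Allocate 500 × 0.26201 = 131.004... → 131.

131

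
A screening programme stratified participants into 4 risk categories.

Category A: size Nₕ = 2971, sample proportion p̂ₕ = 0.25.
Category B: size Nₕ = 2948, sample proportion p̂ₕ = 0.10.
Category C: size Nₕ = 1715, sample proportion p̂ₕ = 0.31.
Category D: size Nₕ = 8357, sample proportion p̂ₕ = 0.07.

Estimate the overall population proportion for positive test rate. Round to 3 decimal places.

Wₕ = Nₕ/N with N = 15991: 0.1858, 0.1844, 0.1072, 0.5226.
p̂_st = 0.1858·0.25 + 0.1844·0.10 + 0.1072·0.31 + 0.5226·0.07 ≈ 0.13471... → 0.135.

0.135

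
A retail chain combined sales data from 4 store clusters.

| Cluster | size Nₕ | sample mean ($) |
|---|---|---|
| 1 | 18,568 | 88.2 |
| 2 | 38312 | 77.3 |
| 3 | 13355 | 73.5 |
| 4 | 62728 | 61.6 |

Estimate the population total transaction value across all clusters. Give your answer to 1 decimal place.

1: 18568·88.2 = 1637697.6
2: 38312·77.3 = 2961517.6
3: 13355·73.5 = 981592.5
4: 62728·61.6 = 3864044.8
τ̂ = Σ Nₕx̄ₕ = 9444852.5.

9444852.5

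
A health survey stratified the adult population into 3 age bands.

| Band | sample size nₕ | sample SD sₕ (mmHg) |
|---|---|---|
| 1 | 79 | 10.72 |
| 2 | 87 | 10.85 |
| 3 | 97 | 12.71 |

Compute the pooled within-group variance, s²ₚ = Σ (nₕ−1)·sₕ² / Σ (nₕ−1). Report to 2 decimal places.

133.06

1: (79−1)·10.72² = 78·114.9184 = 8963.6352
2: (87−1)·10.85² = 86·117.7225 = 10124.135
3: (97−1)·12.71² = 96·161.5441 = 15508.2336
Numerator = 34596.0038; denominator = Σ(nₕ−1) = 260.
s²ₚ = 34596.0038/260 = 133.0616... → 133.06.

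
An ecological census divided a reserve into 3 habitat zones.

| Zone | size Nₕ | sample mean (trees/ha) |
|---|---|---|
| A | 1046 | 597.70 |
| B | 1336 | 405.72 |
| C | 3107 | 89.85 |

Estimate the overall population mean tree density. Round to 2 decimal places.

x̄_st = (Σ Nₕx̄ₕ) / (Σ Nₕ) = (1046·597.70 + 1336·405.72 + 3107·89.85) / 5489
= 1446400.07 / 5489 = 263.5088... → 263.51.

263.51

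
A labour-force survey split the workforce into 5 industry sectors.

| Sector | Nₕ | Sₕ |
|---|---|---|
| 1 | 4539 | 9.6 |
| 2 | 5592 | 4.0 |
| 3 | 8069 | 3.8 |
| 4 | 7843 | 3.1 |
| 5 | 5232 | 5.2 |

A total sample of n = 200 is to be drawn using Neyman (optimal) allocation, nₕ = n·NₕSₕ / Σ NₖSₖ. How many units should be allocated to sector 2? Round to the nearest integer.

30

Σ NₕSₕ = 4539·9.6 + 5592·4.0 + 8069·3.8 + 7843·3.1 + 5232·5.2 = 148124.3.
Share for 2: 22368/148124.3 = 0.15101.
n_2 = 200 × 0.15101 = 30.202... → 30.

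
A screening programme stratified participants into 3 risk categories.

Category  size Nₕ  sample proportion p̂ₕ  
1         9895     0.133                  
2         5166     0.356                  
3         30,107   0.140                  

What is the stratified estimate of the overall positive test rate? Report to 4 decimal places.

0.1632

N = 9895 + 5166 + 30107 = 45168.
Overall proportion = Σ (Nₕ/N)·p̂ₕ.
Σ Nₕp̂ₕ = 1316.035 + 1839.096 + 4214.98 = 7370.111.
7370.111 / 45168 = 0.163171... → 0.1632.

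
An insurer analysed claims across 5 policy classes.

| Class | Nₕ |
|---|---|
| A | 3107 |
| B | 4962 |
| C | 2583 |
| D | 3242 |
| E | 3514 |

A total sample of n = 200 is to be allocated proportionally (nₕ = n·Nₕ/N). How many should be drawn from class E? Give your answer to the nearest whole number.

Share of class E = 3514/17408 = 0.20186.
Allocate 200 × 0.20186 = 40.372... → 40.

40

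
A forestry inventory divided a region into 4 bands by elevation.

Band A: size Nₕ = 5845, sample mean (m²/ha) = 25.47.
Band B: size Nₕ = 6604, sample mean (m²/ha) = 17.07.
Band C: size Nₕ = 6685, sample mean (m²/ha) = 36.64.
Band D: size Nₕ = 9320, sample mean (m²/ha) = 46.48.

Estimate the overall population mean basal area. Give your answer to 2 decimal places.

33.03

x̄_st = (Σ Nₕx̄ₕ) / (Σ Nₕ) = (5845·25.47 + 6604·17.07 + 6685·36.64 + 9320·46.48) / 28454
= 939734.43 / 28454 = 33.0264... → 33.03.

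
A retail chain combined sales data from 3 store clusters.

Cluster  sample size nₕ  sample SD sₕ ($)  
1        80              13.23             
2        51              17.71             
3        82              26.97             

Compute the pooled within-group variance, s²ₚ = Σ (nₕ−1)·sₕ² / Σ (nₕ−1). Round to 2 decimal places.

1: (80−1)·13.23² = 79·175.0329 = 13827.5991
2: (51−1)·17.71² = 50·313.6441 = 15682.205
3: (82−1)·26.97² = 81·727.3809 = 58917.8529
Numerator = 88427.657; denominator = Σ(nₕ−1) = 210.
s²ₚ = 88427.657/210 = 421.0841... → 421.08.

421.08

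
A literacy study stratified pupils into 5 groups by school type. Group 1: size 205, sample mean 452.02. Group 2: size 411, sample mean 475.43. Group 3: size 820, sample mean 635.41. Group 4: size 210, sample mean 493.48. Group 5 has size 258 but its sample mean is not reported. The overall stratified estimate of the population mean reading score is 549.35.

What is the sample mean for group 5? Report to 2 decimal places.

N = 205 + 411 + 820 + 210 + 258 = 1904.
Overall total = μ·N = 549.35·1904 = 1045962.4.
Subtract the known strata: 205·452.02 + 411·475.43 + 820·635.41 + 210·493.48 = 912732.83.
Remaining total for group 5: 1045962.4 − 912732.83 = 133229.57.
Divide by its size: 133229.57 / 258 = 516.3937... → 516.39.

516.39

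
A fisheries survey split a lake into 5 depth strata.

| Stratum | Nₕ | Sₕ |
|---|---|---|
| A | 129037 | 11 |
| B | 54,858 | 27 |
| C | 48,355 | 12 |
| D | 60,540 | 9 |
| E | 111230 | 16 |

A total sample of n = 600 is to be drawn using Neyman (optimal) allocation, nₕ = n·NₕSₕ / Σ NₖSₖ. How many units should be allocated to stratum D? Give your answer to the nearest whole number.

A: NₕSₕ = 129037·11 = 1419407
B: NₕSₕ = 54858·27 = 1481166
C: NₕSₕ = 48355·12 = 580260
D: NₕSₕ = 60540·9 = 544860
E: NₕSₕ = 111230·16 = 1779680
Σ NₕSₕ = 5805373.
n_D = 600·544860/5805373 = 56.313... → 56.

56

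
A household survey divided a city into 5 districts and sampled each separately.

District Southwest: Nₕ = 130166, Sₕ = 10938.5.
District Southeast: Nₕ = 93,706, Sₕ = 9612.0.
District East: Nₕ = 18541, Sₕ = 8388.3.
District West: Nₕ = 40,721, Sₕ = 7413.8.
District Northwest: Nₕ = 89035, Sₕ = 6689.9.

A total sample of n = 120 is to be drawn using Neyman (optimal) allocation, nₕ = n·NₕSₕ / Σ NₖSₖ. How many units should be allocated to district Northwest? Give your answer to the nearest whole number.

21

Southwest: NₕSₕ = 130166·10938.5 = 1423820791
Southeast: NₕSₕ = 93706·9612.0 = 900702072
East: NₕSₕ = 18541·8388.3 = 155527470.3
West: NₕSₕ = 40721·7413.8 = 301897349.8
Northwest: NₕSₕ = 89035·6689.9 = 595635246.5
Σ NₕSₕ = 3377582929.6.
n_Northwest = 120·595635246.5/3377582929.6 = 21.162... → 21.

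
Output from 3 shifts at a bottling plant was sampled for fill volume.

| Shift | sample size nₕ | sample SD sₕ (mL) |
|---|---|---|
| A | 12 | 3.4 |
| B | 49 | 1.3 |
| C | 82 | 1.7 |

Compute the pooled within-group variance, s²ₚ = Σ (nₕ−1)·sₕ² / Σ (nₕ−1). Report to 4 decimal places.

3.1598

A: (12−1)·3.4² = 11·11.56 = 127.16
B: (49−1)·1.3² = 48·1.69 = 81.12
C: (82−1)·1.7² = 81·2.89 = 234.09
Numerator = 442.37; denominator = Σ(nₕ−1) = 140.
s²ₚ = 442.37/140 = 3.159786... → 3.1598.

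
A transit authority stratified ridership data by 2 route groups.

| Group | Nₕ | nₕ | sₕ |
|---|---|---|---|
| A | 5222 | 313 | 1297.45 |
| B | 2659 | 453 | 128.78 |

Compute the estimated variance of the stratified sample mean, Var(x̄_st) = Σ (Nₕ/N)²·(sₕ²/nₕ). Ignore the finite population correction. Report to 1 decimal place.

2365.5

N = 7881. Term for each stratum: Wₕ²sₕ²/nₕ.
Var(x̄_st) = 2361.2828 + 4.1675 = 2365.4503 → 2365.5.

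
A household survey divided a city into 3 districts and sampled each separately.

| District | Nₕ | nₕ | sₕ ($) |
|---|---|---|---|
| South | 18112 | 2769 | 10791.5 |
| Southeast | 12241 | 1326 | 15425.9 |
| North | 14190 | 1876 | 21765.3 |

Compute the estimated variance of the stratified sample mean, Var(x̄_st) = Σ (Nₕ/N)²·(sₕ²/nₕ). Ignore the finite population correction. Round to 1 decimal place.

N = 44543. Term for each stratum: Wₕ²sₕ²/nₕ.
Var(x̄_st) = 6953.6778 + 13552.9042 + 25627.2700 = 46133.8520 → 46133.9.

46133.9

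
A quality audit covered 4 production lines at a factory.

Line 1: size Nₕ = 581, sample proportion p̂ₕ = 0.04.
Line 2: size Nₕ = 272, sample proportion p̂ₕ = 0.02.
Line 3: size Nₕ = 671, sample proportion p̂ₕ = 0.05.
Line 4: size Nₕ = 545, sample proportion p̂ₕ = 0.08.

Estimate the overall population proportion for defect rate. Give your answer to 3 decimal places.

0.051

N = 581 + 272 + 671 + 545 = 2069.
Overall proportion = Σ (Nₕ/N)·p̂ₕ.
Σ Nₕp̂ₕ = 23.24 + 5.44 + 33.55 + 43.6 = 105.83.
105.83 / 2069 = 0.05115... → 0.051.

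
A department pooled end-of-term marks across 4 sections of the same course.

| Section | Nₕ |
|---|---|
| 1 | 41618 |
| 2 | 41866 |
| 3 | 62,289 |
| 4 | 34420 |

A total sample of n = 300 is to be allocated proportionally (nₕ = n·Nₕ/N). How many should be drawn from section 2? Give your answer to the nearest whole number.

70

Share of section 2 = 41866/180193 = 0.23234.
Allocate 300 × 0.23234 = 69.702... → 70.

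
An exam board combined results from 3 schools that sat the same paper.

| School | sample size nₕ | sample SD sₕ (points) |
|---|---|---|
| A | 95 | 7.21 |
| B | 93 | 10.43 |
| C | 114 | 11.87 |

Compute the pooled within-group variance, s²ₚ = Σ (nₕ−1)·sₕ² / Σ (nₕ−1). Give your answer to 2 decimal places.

103.06

A: (95−1)·7.21² = 94·51.9841 = 4886.5054
B: (93−1)·10.43² = 92·108.7849 = 10008.2108
C: (114−1)·11.87² = 113·140.8969 = 15921.3497
Numerator = 30816.0659; denominator = Σ(nₕ−1) = 299.
s²ₚ = 30816.0659/299 = 103.0638... → 103.06.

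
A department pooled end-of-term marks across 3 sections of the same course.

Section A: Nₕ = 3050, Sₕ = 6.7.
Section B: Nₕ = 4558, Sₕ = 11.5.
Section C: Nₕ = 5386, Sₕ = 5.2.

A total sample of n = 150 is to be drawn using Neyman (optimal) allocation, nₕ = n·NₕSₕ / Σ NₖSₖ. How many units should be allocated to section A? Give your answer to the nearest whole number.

30

A: NₕSₕ = 3050·6.7 = 20435
B: NₕSₕ = 4558·11.5 = 52417
C: NₕSₕ = 5386·5.2 = 28007.2
Σ NₕSₕ = 100859.2.
n_A = 150·20435/100859.2 = 30.391... → 30.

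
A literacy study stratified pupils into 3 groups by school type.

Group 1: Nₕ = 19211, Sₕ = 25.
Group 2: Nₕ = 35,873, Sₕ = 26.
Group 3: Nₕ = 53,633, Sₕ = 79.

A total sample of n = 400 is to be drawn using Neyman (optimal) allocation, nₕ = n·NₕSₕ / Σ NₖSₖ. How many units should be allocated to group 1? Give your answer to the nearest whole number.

Σ NₕSₕ = 19211·25 + 35873·26 + 53633·79 = 5649980.
Share for 1: 480275/5649980 = 0.08500.
n_1 = 400 × 0.08500 = 34.002... → 34.

34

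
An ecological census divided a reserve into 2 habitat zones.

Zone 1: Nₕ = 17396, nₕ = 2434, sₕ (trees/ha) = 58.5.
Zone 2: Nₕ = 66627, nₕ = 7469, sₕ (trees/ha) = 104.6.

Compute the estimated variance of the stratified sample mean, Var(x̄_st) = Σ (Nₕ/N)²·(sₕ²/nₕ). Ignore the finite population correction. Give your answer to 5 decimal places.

0.98137

N = 84023. Term for each stratum: Wₕ²sₕ²/nₕ.
Var(x̄_st) = 0.06026894 + 0.92109635 = 0.98136529 → 0.98137.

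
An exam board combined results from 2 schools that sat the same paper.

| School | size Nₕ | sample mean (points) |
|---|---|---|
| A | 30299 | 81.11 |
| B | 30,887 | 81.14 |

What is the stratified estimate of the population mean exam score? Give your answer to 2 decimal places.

N = 61186; weights Wₕ = Nₕ/N = (0.4952, 0.5048).
x̄_st = Σ Wₕ·x̄ₕ = 0.4952·81.11 + 0.5048·81.14 ≈ 81.1251...
→ 81.13.

81.13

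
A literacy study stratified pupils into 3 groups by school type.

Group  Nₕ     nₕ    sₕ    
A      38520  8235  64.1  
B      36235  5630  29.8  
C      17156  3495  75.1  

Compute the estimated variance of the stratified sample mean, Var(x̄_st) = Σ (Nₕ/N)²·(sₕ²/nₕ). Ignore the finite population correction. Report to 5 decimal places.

N = 91911; Wₕ = Nₕ/N.
group A: (38520/91911)²·64.1²/8235 = 0.08763751
group B: (36235/91911)²·29.8²/5630 = 0.02451578
group C: (17156/91911)²·75.1²/3495 = 0.05622504
Sum = 0.16837833 → 0.16838.

0.16838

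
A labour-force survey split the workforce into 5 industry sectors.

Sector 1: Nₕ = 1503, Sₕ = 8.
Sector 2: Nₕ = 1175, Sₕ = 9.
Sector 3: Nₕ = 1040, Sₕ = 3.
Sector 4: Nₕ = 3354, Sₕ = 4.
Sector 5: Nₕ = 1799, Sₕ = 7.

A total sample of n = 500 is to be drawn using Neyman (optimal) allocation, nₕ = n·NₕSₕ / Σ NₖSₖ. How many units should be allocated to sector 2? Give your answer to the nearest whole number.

Σ NₕSₕ = 1503·8 + 1175·9 + 1040·3 + 3354·4 + 1799·7 = 51728.
Share for 2: 10575/51728 = 0.20443.
n_2 = 500 × 0.20443 = 102.217... → 102.

102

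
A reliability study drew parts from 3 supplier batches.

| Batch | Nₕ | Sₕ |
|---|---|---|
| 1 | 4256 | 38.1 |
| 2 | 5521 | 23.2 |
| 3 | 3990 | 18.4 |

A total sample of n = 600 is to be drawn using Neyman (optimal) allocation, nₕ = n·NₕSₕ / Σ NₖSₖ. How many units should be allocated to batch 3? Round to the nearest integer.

1: NₕSₕ = 4256·38.1 = 162153.6
2: NₕSₕ = 5521·23.2 = 128087.2
3: NₕSₕ = 3990·18.4 = 73416
Σ NₕSₕ = 363656.8.
n_3 = 600·73416/363656.8 = 121.130... → 121.

121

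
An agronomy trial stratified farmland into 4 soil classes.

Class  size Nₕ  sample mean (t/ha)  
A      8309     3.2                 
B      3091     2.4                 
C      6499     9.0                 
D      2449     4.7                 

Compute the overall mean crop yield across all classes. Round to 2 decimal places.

x̄_st = (Σ Nₕx̄ₕ) / (Σ Nₕ) = (8309·3.2 + 3091·2.4 + 6499·9.0 + 2449·4.7) / 20348
= 104008.5 / 20348 = 5.1115... → 5.11.

5.11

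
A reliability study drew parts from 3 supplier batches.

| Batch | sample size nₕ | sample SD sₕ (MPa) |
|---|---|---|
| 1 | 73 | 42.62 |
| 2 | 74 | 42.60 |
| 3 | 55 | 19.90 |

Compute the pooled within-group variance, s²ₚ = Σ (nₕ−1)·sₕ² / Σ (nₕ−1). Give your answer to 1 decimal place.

1: (73−1)·42.62² = 72·1816.4644 = 130785.4368
2: (74−1)·42.60² = 73·1814.76 = 132477.48
3: (55−1)·19.90² = 54·396.01 = 21384.54
Numerator = 284647.4568; denominator = Σ(nₕ−1) = 199.
s²ₚ = 284647.4568/199 = 1430.389... → 1430.4.

1430.4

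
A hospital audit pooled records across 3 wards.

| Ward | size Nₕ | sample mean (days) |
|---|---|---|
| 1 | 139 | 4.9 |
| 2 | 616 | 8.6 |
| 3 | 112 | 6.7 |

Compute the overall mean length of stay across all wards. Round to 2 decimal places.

7.76

x̄_st = (Σ Nₕx̄ₕ) / (Σ Nₕ) = (139·4.9 + 616·8.6 + 112·6.7) / 867
= 6729.1 / 867 = 7.7614... → 7.76.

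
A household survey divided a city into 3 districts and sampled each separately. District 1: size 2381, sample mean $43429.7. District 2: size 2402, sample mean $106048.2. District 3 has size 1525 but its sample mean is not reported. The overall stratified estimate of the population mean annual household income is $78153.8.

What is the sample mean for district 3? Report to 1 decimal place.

Σ Nₕx̄ₕ = N·μ, so 1525·x̄_3 = 6308·78153.8 − (2381·43429.7 + 2402·106048.2).
= 492994170.4 − 358133892.1 = 134860278.3.
x̄_3 = 134860278.3 / 1525 = 88432.969... → 88433.0.

88433.0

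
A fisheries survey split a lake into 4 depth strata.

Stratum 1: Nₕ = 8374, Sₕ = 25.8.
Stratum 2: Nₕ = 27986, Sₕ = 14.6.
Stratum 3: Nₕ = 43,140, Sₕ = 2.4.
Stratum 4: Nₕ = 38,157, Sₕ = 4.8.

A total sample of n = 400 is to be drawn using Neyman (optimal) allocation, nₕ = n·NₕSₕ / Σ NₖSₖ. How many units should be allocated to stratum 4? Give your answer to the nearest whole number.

Σ NₕSₕ = 8374·25.8 + 27986·14.6 + 43140·2.4 + 38157·4.8 = 911334.4.
Share for 4: 183153.6/911334.4 = 0.20097.
n_4 = 400 × 0.20097 = 80.389... → 80.

80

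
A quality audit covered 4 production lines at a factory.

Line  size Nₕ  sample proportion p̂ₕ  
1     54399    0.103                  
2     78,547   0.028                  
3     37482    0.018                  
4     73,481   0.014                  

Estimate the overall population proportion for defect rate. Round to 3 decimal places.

0.039

N = 54399 + 78547 + 37482 + 73481 = 243909.
Overall proportion = Σ (Nₕ/N)·p̂ₕ.
Σ Nₕp̂ₕ = 5603.097 + 2199.316 + 674.676 + 1028.734 = 9505.823.
9505.823 / 243909 = 0.03897... → 0.039.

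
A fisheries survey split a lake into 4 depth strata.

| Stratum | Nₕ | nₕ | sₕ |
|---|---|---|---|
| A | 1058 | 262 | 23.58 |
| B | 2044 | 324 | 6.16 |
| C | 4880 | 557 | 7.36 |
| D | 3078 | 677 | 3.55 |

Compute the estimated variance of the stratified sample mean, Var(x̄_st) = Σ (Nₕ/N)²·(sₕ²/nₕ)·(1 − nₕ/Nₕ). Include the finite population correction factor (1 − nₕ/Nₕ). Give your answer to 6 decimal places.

N = 11060. Term for each stratum: Wₕ²sₕ²/nₕ·(1−nₕ/Nₕ).
Var(x̄_st) = 0.014610827 + 0.003366011 + 0.016772401 + 0.001124653 = 0.035873892 → 0.035874.

0.035874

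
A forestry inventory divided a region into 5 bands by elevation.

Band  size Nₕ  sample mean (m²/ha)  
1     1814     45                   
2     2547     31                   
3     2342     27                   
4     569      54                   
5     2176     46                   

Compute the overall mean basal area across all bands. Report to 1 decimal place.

N = 9448; weights Wₕ = Nₕ/N = (0.1920, 0.2696, 0.2479, 0.0602, 0.2303).
x̄_st = Σ Wₕ·x̄ₕ = 0.1920·45 + 0.2696·31 + 0.2479·27 + 0.0602·54 + 0.2303·46 ≈ 37.536...
→ 37.5.

37.5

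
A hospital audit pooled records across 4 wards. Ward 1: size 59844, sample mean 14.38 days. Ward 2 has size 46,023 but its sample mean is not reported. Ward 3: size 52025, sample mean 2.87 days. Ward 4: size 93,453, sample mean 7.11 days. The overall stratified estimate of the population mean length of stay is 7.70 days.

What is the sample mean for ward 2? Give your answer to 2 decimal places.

5.67

N = 59844 + 46023 + 52025 + 93453 = 251345.
Overall total = μ·N = 7.70·251345 = 1935356.5.
Subtract the known strata: 59844·14.38 + 52025·2.87 + 93453·7.11 = 1674319.3.
Remaining total for ward 2: 1935356.5 − 1674319.3 = 261037.2.
Divide by its size: 261037.2 / 46023 = 5.6719... → 5.67.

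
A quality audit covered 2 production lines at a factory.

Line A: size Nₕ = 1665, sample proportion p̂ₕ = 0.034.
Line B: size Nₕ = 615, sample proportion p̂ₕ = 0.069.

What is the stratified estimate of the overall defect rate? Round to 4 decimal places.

Wₕ = Nₕ/N with N = 2280: 0.7303, 0.2697.
p̂_st = 0.7303·0.034 + 0.2697·0.069 ≈ 0.043441... → 0.0434.

0.0434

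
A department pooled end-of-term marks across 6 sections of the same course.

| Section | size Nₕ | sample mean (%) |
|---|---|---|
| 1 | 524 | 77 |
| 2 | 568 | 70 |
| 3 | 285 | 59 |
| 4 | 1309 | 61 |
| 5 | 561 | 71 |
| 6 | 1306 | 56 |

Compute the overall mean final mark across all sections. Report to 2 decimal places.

N = 524 + 568 + 285 + 1309 + 561 + 1306 = 4553.
The stratified mean weights each stratum mean by its population share Nₕ/N.
Σ Nₕx̄ₕ = 524·77 + 568·70 + 285·59 + 1309·61 + 561·71 + 1306·56 = 40348 + 39760 + 16815 + 79849 + 39831 + 73136 = 289739.
Divide by N: 289739 / 4553 = 63.6369... → 63.64.

63.64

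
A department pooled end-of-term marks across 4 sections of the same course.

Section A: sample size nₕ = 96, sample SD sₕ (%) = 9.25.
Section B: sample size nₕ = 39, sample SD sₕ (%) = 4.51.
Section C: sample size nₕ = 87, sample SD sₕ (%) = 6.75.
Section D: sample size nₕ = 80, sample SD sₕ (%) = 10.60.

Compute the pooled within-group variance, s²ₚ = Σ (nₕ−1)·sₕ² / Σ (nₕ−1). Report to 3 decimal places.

A: (96−1)·9.25² = 95·85.5625 = 8128.4375
B: (39−1)·4.51² = 38·20.3401 = 772.9238
C: (87−1)·6.75² = 86·45.5625 = 3918.375
D: (80−1)·10.60² = 79·112.36 = 8876.44
Numerator = 21696.1763; denominator = Σ(nₕ−1) = 298.
s²ₚ = 21696.1763/298 = 72.80596... → 72.806.

72.806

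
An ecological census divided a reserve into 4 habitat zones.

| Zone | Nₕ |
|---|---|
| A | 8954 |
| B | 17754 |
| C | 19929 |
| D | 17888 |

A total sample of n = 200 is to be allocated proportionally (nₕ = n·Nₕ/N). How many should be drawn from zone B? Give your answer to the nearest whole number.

55

N = 8954 + 17754 + 19929 + 17888 = 64525.
n_B = 200·17754/64525 = 55.030... → 55.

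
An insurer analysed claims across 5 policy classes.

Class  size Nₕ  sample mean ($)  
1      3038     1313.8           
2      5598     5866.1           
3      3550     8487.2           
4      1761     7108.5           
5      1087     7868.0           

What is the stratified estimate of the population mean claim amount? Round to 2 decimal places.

x̄_st = (Σ Nₕx̄ₕ) / (Σ Nₕ) = (3038·1313.8 + 5598·5866.1 + 3550·8487.2 + 1761·7108.5 + 1087·7868.0) / 15034
= 88029896.7 / 15034 = 5855.3876... → 5855.39.

5855.39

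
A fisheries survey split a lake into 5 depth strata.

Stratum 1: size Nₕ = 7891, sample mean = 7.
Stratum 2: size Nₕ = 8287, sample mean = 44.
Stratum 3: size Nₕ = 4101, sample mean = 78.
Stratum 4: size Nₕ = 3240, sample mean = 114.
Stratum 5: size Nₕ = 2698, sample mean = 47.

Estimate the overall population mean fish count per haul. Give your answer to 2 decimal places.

N = 26217; weights Wₕ = Nₕ/N = (0.3010, 0.3161, 0.1564, 0.1236, 0.1029).
x̄_st = Σ Wₕ·x̄ₕ = 0.3010·7 + 0.3161·44 + 0.1564·78 + 0.1236·114 + 0.1029·47 ≈ 47.1415...
→ 47.14.

47.14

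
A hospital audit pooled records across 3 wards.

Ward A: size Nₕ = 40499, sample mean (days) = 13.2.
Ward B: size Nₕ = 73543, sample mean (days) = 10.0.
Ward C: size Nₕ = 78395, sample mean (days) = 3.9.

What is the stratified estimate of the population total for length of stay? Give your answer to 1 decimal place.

A: 40499·13.2 = 534586.8
B: 73543·10.0 = 735430
C: 78395·3.9 = 305740.5
τ̂ = Σ Nₕx̄ₕ = 1575757.3.

1575757.3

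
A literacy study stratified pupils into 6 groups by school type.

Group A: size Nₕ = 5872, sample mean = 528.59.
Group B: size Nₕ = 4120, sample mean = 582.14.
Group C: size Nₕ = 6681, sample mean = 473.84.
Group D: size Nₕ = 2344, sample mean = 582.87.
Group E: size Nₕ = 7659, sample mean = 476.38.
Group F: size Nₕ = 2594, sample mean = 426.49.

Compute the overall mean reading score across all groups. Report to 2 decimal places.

N = 29270; weights Wₕ = Nₕ/N = (0.2006, 0.1408, 0.2283, 0.0801, 0.2617, 0.0886).
x̄_st = Σ Wₕ·x̄ₕ = 0.2006·528.59 + 0.1408·582.14 + 0.2283·473.84 + 0.0801·582.87 + 0.2617·476.38 + 0.0886·426.49 ≈ 505.2675...
→ 505.27.

505.27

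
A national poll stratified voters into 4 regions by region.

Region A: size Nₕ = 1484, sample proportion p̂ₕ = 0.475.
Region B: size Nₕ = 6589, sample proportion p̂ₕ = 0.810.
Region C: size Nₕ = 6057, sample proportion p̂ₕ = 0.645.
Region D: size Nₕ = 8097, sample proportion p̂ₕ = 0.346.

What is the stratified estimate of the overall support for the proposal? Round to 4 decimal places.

Wₕ = Nₕ/N with N = 22227: 0.0668, 0.2964, 0.2725, 0.3643.
p̂_st = 0.0668·0.475 + 0.2964·0.810 + 0.2725·0.645 + 0.3643·0.346 ≈ 0.573641... → 0.5736.

0.5736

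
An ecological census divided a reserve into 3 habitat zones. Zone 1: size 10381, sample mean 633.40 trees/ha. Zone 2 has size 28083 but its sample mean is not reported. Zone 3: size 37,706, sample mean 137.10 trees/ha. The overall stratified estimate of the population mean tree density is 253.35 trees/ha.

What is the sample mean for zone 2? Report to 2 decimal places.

268.95

N = 10381 + 28083 + 37706 = 76170.
Overall total = μ·N = 253.35·76170 = 19297669.5.
Subtract the known strata: 10381·633.40 + 37706·137.10 = 11744818.
Remaining total for zone 2: 19297669.5 − 11744818 = 7552851.5.
Divide by its size: 7552851.5 / 28083 = 268.9475... → 268.95.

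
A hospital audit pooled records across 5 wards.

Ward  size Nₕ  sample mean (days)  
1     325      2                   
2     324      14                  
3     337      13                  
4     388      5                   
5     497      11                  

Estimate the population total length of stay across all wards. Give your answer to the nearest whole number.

16974

1: 325·2 = 650
2: 324·14 = 4536
3: 337·13 = 4381
4: 388·5 = 1940
5: 497·11 = 5467
τ̂ = Σ Nₕx̄ₕ = 16974.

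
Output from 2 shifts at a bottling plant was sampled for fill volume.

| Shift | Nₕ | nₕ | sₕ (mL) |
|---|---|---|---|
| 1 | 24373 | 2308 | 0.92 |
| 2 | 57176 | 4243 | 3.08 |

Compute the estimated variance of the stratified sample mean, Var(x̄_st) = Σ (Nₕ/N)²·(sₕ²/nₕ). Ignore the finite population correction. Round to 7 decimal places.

0.0011318

N = 81549; Wₕ = Nₕ/N.
shift 1: (24373/81549)²·0.92²/2308 = 0.0000327582
shift 2: (57176/81549)²·3.08²/4243 = 0.0010990531
Sum = 0.0011318113 → 0.0011318.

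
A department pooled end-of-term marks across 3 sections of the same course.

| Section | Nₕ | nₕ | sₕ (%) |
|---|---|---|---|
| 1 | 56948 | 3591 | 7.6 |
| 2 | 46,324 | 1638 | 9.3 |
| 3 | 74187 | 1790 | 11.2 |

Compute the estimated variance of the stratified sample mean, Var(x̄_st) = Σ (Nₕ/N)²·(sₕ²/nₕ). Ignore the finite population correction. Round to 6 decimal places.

0.017502

N = 177459. Term for each stratum: Wₕ²sₕ²/nₕ.
Var(x̄_st) = 0.001656428 + 0.003598057 + 0.012247363 = 0.017501848 → 0.017502.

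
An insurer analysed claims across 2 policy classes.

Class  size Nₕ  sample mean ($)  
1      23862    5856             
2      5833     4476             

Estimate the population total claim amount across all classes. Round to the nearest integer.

Estimate total by summing Nₕ·x̄ₕ over strata.
23862·5856 + 5833·4476 = 139735872 + 26108508 = 165844380.

165844380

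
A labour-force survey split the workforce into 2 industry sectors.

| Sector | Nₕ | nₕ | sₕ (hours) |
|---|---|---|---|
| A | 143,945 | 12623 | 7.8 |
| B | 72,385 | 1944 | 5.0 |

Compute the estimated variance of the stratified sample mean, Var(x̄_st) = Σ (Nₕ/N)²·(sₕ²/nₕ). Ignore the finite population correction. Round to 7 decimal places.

N = 216330; Wₕ = Nₕ/N.
sector A: (143945/216330)²·7.8²/12623 = 0.0021339601
sector B: (72385/216330)²·5.0²/1944 = 0.0014398174
Sum = 0.0035737774 → 0.0035738.

0.0035738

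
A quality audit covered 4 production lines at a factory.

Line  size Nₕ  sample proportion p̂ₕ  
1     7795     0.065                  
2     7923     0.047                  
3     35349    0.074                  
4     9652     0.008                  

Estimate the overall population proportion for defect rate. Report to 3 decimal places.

0.059

Wₕ = Nₕ/N with N = 60719: 0.1284, 0.1305, 0.5822, 0.1590.
p̂_st = 0.1284·0.065 + 0.1305·0.047 + 0.5822·0.074 + 0.1590·0.008 ≈ 0.05883... → 0.059.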